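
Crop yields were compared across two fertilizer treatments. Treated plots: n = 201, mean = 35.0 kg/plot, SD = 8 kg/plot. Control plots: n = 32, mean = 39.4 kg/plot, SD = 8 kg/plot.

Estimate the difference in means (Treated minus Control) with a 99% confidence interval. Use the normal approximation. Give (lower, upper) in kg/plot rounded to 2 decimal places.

Per-group SEs: s₁/√n₁ = 8/√201 = 0.5643, s₂/√n₂ = 8/√32 = 1.4142.
Unpooled SE of the difference: √(0.31843449 + 1.99996164) = 1.5226.
Margin of error = z* · SE = 2.576 × 1.5226 = 3.9222.
x̄₁ − x̄₂ = 35.0 − 39.4 = -4.4000.
CI: -4.4000 ± 3.9222 = (-8.32, -0.48).

(-8.32, -0.48)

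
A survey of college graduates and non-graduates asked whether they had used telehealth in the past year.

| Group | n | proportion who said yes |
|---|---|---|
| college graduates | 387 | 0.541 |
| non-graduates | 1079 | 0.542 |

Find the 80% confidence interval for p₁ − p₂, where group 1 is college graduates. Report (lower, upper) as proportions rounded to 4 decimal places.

The two standard errors are √(0.5410×0.4590/387) = 0.02533 and √(0.5420×0.4580/1079) = 0.01517.
Because the samples are independent, SE_diff = √(0.02533² + 0.01517²) = 0.02953.
Using z* = 1.282 for 80%, ME = 1.282 × 0.02953 = 0.03786.
p̂₁ − p̂₂ = -0.0010; interval -0.0010 ± 0.03786 gives (-0.0389, 0.0369).

(-0.0389, 0.0369)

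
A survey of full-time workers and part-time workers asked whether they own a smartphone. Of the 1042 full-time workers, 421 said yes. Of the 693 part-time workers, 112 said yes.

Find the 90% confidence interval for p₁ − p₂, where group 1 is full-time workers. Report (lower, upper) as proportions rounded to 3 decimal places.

(0.208, 0.276)

Sample proportions: 421/1042 = 0.4040, 112/693 = 0.1616.
Each SE is √(p̂(1−p̂)/n): √(0.4040·0.5960/1042) = 0.01520 and √(0.1616·0.8384/693) = 0.01398.
SE(p̂₁ − p̂₂) = √(SE₁² + SE₂²) = √(0.00023104 + 0.0001954404) = 0.02065, since the two samples are independent.
At 90% confidence z* = 1.645; margin = 1.645 × 0.02065 = 0.03397.
The difference is 0.4040 − 0.1616 = 0.2424, so the interval is 0.2424 ± 0.03397 = (0.208, 0.276).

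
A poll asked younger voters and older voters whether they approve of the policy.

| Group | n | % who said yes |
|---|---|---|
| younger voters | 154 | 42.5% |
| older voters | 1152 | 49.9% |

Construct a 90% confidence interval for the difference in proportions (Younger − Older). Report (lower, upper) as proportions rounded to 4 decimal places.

(-0.1439, -0.0041)

Each SE is √(p̂(1−p̂)/n): √(0.4250·0.5750/154) = 0.03984 and √(0.4990·0.5010/1152) = 0.01473.
SE(p̂₁ − p̂₂) = √(SE₁² + SE₂²) = √(0.0015872256 + 0.0002169729) = 0.04248, since the two samples are independent.
At 90% confidence z* = 1.645; margin = 1.645 × 0.04248 = 0.06988.
The difference is 0.4250 − 0.4990 = -0.0740, so the interval is -0.0740 ± 0.06988 = (-0.1439, -0.0041).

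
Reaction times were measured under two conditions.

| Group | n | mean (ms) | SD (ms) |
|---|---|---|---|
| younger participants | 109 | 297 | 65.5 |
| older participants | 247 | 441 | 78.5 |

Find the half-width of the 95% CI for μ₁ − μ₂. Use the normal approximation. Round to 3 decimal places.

15.718

SE₁ = s₁/√n₁ = 65.5/√109 = 6.2738; SE₂ = 78.5/√247 = 4.9948.
Independent samples, unequal variances: SE_diff = √(SE₁² + SE₂²) = √(39.36056644 + 24.94802704) = 8.0193.
z* = 1.960, so margin of error = 1.960 × 8.0193 = 15.7178.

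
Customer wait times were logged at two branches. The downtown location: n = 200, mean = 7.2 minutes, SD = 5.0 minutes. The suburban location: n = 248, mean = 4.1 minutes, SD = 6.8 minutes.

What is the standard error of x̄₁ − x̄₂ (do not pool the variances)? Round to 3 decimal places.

SE₁ = s₁/√n₁ = 5.0/√200 = 0.3536; SE₂ = 6.8/√248 = 0.4318.
Independent samples, unequal variances: SE_diff = √(SE₁² + SE₂²) = √(0.12503296 + 0.18645124) = 0.5581.

0.558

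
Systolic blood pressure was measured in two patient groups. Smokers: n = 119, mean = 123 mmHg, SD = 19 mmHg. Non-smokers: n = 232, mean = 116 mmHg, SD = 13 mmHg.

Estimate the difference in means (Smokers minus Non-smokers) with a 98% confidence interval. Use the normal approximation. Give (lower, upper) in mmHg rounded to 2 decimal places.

SE₁ = s₁/√n₁ = 19/√119 = 1.7417; SE₂ = 13/√232 = 0.8535.
Independent samples, unequal variances: SE_diff = √(SE₁² + SE₂²) = √(3.03351889 + 0.72846225) = 1.9396.
z* = 2.326, so margin of error = 2.326 × 1.9396 = 4.5115.
Difference in means = 123 − 116 = 7.0000.
7.0000 ± 4.5115 → (2.49, 11.51).

(2.49, 11.51)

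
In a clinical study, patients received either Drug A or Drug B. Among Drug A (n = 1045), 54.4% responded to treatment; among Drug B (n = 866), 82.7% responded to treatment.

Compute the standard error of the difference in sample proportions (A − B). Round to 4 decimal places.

The two standard errors are √(0.5440×0.4560/1045) = 0.01541 and √(0.8270×0.1730/866) = 0.01285.
Because the samples are independent, SE_diff = √(0.01541² + 0.01285²) = 0.02006.

0.0201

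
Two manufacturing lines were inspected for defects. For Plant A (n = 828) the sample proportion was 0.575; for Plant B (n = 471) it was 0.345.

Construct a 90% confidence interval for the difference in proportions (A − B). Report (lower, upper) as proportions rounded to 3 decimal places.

(0.184, 0.276)

Each SE is √(p̂(1−p̂)/n): √(0.5750·0.4250/828) = 0.01718 and √(0.3450·0.6550/471) = 0.02190.
SE(p̂₁ − p̂₂) = √(SE₁² + SE₂²) = √(0.0002951524 + 0.00047961) = 0.02783, since the two samples are independent.
At 90% confidence z* = 1.645; margin = 1.645 × 0.02783 = 0.04578.
The difference is 0.5750 − 0.3450 = 0.2300, so the interval is 0.2300 ± 0.04578 = (0.184, 0.276).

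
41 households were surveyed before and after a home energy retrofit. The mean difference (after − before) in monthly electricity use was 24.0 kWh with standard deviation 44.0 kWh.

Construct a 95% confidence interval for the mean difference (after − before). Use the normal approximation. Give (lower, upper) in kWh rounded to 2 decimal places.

(10.53, 37.47)

This is a matched-pairs design, so SE = s_d/√n = 44.0/√41 = 6.8716.
Margin = 1.960 × 6.8716 = 13.4683; the interval is 24.0 ± 13.4683 = (10.53, 37.47).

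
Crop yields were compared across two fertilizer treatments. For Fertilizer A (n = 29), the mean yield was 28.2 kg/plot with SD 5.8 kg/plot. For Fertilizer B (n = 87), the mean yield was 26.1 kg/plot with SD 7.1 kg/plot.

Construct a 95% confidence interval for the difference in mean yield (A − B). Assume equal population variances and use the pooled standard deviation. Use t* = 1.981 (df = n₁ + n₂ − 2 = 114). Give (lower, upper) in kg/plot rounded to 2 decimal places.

(-0.79, 4.99)

Pooled variance s_p² = [28·5.8² + 86·7.1²] / (29+87−2) = 46.2911, so s_p = 6.8038.
SE_diff = s_p·√(1/n₁ + 1/n₂) = 6.8038·√(1/29 + 1/87) = 1.4589.
t* = 1.981; margin = 1.981 × 1.4589 = 2.8901.
Difference = 28.2 − 26.1 = 2.1000.
2.1000 ± 2.8901 → (-0.79, 4.99).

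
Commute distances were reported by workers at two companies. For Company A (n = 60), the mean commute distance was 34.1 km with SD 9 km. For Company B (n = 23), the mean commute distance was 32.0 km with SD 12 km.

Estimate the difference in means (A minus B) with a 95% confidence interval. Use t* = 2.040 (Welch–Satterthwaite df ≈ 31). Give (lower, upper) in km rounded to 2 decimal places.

SE₁ = s₁/√n₁ = 9/√60 = 1.1619; SE₂ = 12/√23 = 2.5022.
Independent samples, unequal variances: SE_diff = √(SE₁² + SE₂²) = √(1.35001161 + 6.26100484) = 2.7588.
t* = 2.040, so margin of error = 2.040 × 2.7588 = 5.6280.
Difference in means = 34.1 − 32.0 = 2.1000.
2.1000 ± 5.6280 → (-3.53, 7.73).

(-3.53, 7.73)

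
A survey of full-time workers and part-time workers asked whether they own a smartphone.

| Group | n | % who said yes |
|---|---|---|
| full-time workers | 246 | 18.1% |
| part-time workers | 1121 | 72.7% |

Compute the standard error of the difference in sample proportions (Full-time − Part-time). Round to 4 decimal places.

0.0279

The two standard errors are √(0.1810×0.8190/246) = 0.02455 and √(0.7270×0.2730/1121) = 0.01331.
Because the samples are independent, SE_diff = √(0.02455² + 0.01331²) = 0.02793.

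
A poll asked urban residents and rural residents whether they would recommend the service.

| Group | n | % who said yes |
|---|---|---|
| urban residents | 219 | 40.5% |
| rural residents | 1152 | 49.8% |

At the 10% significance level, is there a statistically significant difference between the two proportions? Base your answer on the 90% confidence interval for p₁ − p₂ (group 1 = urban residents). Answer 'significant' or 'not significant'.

significant

Each SE is √(p̂(1−p̂)/n): √(0.4050·0.5950/219) = 0.03317 and √(0.4980·0.5020/1152) = 0.01473.
SE(p̂₁ − p̂₂) = √(SE₁² + SE₂²) = √(0.0011002489 + 0.0002169729) = 0.03629, since the two samples are independent.
At 90% confidence z* = 1.645; margin = 1.645 × 0.03629 = 0.05970.
The difference is 0.4050 − 0.4980 = -0.0930, so the interval is -0.0930 ± 0.05970 = (-0.15270, -0.03330).
The interval (-0.15270, -0.03330) does not contain 0, so the difference is significant.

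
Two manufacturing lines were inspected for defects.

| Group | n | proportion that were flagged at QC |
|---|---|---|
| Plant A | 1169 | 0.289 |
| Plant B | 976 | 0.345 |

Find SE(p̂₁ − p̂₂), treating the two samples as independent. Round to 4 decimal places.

Each SE is √(p̂(1−p̂)/n): √(0.2890·0.7110/1169) = 0.01326 and √(0.3450·0.6550/976) = 0.01522.
SE(p̂₁ − p̂₂) = √(SE₁² + SE₂²) = √(0.0001758276 + 0.0002316484) = 0.02019, since the two samples are independent.

0.0202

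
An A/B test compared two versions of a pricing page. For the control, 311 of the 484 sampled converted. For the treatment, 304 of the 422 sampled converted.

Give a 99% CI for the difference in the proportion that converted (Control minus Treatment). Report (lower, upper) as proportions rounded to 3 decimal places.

(-0.157, 0.002)

p̂₁ = 311/484 = 0.6426 and p̂₂ = 304/422 = 0.7204.
SE₁ = √(p̂₁(1−p̂₁)/n₁) = √(0.6426·0.3574/484) = 0.02178; SE₂ = √(0.7204·0.2796/422) = 0.02185.
Independent samples: SE of the difference = √(SE₁² + SE₂²) = √(0.0004743684 + 0.0004774225) = 0.03085.
z* for 99% confidence is 2.576, so the margin of error is 2.576 × 0.03085 = 0.07947.
Point estimate p̂₁ − p̂₂ = 0.6426 − 0.7204 = -0.0778.
-0.0778 ± 0.07947 → (-0.157, 0.002).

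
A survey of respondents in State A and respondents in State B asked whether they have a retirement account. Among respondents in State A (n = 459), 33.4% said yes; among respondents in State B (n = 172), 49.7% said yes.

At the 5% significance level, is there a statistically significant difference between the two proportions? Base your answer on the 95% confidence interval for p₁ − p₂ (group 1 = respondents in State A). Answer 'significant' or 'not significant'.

The two standard errors are √(0.3340×0.6660/459) = 0.02201 and √(0.4970×0.5030/172) = 0.03812.
Because the samples are independent, SE_diff = √(0.02201² + 0.03812²) = 0.04402.
Using z* = 1.960 for 95%, ME = 1.960 × 0.04402 = 0.08628.
p̂₁ − p̂₂ = -0.1630; interval -0.1630 ± 0.08628 gives (-0.24928, -0.07672).
The interval (-0.24928, -0.07672) does not contain 0, so the difference is significant.

significant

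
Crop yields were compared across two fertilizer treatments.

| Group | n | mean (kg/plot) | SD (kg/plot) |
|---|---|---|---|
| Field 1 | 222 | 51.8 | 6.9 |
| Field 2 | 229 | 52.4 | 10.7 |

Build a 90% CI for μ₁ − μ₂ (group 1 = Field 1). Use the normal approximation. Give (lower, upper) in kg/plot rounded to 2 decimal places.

SE₁ = s₁/√n₁ = 6.9/√222 = 0.4631; SE₂ = 10.7/√229 = 0.7071.
Independent samples, unequal variances: SE_diff = √(SE₁² + SE₂²) = √(0.21446161 + 0.49999041) = 0.8453.
z* = 1.645, so margin of error = 1.645 × 0.8453 = 1.3905.
Difference in means = 51.8 − 52.4 = -0.6000.
-0.6000 ± 1.3905 → (-1.99, 0.79).

(-1.99, 0.79)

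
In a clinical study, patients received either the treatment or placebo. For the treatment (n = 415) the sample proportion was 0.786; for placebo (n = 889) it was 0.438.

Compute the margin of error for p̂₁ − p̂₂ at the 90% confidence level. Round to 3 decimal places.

SE₁ = √(p̂₁(1−p̂₁)/n₁) = √(0.7860·0.2140/415) = 0.02013; SE₂ = √(0.4380·0.5620/889) = 0.01664.
Independent samples: SE of the difference = √(SE₁² + SE₂²) = √(0.0004052169 + 0.0002768896) = 0.02612.
z* for 90% confidence is 1.645, so the margin of error is 1.645 × 0.02612 = 0.04297.

0.043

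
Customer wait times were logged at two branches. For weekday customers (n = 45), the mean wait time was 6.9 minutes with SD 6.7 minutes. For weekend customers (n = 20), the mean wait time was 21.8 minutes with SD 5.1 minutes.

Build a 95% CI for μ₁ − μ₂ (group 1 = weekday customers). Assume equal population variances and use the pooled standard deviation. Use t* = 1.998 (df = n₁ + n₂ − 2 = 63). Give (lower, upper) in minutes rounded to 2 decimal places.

s_p = √[((n₁−1)s₁² + (n₂−1)s₂²)/(n₁+n₂−2)] = √[(44·6.7² + 19·5.1²)/63] = 6.2607.
SE = 6.2607·√(1/45 + 1/20) = 1.6825.
With t* = 1.998, margin = 1.998 × 1.6825 = 3.3616.
x̄₁ − x̄₂ = 6.9 − 21.8 = -14.9000; interval -14.9000 ± 3.3616 = (-18.26, -11.54).

(-18.26, -11.54)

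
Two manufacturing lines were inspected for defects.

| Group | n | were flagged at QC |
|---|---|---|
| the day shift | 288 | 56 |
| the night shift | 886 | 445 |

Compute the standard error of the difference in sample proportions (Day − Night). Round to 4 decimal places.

First, p̂₁ = 56/288 = 0.1944; p̂₂ = 445/886 = 0.5023.
The two standard errors are √(0.1944×0.8056/288) = 0.02332 and √(0.5023×0.4977/886) = 0.01680.
Because the samples are independent, SE_diff = √(0.02332² + 0.01680²) = 0.02874.

0.0287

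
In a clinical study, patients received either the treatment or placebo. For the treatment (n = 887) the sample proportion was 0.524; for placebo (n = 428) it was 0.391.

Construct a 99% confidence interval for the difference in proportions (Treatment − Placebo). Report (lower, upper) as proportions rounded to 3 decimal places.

Each SE is √(p̂(1−p̂)/n): √(0.5240·0.4760/887) = 0.01677 and √(0.3910·0.6090/428) = 0.02359.
SE(p̂₁ − p̂₂) = √(SE₁² + SE₂²) = √(0.0002812329 + 0.0005564881) = 0.02894, since the two samples are independent.
At 99% confidence z* = 2.576; margin = 2.576 × 0.02894 = 0.07455.
The difference is 0.5240 − 0.3910 = 0.1330, so the interval is 0.1330 ± 0.07455 = (0.058, 0.208).

(0.058, 0.208)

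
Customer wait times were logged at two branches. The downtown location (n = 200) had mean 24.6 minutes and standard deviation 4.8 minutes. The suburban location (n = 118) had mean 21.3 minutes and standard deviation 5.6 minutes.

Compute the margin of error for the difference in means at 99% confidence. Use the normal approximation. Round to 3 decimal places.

1.590

SE₁ = s₁/√n₁ = 4.8/√200 = 0.3394; SE₂ = 5.6/√118 = 0.5155.
Independent samples, unequal variances: SE_diff = √(SE₁² + SE₂²) = √(0.11519236 + 0.26574025) = 0.6172.
z* = 2.576, so margin of error = 2.576 × 0.6172 = 1.5899.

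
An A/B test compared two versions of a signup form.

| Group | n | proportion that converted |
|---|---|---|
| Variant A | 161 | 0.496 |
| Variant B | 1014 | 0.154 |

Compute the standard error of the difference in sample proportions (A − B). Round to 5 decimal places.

Each SE is √(p̂(1−p̂)/n): √(0.4960·0.5040/161) = 0.03940 and √(0.1540·0.8460/1014) = 0.01134.
SE(p̂₁ − p̂₂) = √(SE₁² + SE₂²) = √(0.00155236 + 0.0001285956) = 0.04100, since the two samples are independent.

0.04100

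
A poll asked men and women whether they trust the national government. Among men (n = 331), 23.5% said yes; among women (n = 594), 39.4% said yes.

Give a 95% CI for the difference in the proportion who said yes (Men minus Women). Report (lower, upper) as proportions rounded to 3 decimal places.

(-0.219, -0.099)

SE₁ = √(p̂₁(1−p̂₁)/n₁) = √(0.2350·0.7650/331) = 0.02331; SE₂ = √(0.3940·0.6060/594) = 0.02005.
Independent samples: SE of the difference = √(SE₁² + SE₂²) = √(0.0005433561 + 0.0004020025) = 0.03075.
z* for 95% confidence is 1.960, so the margin of error is 1.960 × 0.03075 = 0.06027.
Point estimate p̂₁ − p̂₂ = 0.2350 − 0.3940 = -0.1590.
-0.1590 ± 0.06027 → (-0.219, -0.099).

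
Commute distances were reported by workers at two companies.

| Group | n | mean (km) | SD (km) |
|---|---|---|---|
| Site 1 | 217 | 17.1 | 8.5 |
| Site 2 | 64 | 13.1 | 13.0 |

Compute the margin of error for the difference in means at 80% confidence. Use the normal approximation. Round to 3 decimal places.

2.211

SE₁ = s₁/√n₁ = 8.5/√217 = 0.5770; SE₂ = 13.0/√64 = 1.6250.
Independent samples, unequal variances: SE_diff = √(SE₁² + SE₂²) = √(0.332929 + 2.640625) = 1.7244.
z* = 1.282, so margin of error = 1.282 × 1.7244 = 2.2107.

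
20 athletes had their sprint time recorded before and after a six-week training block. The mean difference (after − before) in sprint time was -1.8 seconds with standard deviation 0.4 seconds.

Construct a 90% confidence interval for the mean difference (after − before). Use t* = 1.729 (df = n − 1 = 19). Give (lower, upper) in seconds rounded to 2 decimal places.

(-1.95, -1.65)

This is a matched-pairs design, so SE = s_d/√n = 0.4/√20 = 0.0894.
Margin = 1.729 × 0.0894 = 0.1546; the interval is -1.8 ± 0.1546 = (-1.95, -1.65).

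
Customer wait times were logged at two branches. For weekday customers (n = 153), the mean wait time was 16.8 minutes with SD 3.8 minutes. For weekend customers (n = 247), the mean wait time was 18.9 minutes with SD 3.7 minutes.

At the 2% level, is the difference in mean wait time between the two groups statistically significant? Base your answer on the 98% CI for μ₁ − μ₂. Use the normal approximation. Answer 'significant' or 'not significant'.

Standard errors of each mean: 3.8/√153 = 0.3072 and 3.7/√247 = 0.2354.
SE(x̄₁ − x̄₂) = √(0.3072² + 0.2354²) = 0.3870 for independent samples with unequal variances.
With z* = 2.326, the margin is 2.326 × 0.3870 = 0.9002.
x̄₁ − x̄₂ = 16.8 − 18.9 = -2.1000; the interval is -2.1000 ± 0.9002 = (-3.0002, -1.1998).
The interval (-3.0002, -1.1998) does not contain 0, so the difference is significant.

significant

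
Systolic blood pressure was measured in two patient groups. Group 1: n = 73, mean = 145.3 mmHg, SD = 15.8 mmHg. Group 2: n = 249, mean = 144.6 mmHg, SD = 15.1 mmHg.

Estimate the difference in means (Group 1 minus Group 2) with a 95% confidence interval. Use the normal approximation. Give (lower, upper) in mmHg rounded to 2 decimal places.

Per-group SEs: s₁/√n₁ = 15.8/√73 = 1.8493, s₂/√n₂ = 15.1/√249 = 0.9569.
Unpooled SE of the difference: √(3.41991049 + 0.91565761) = 2.0822.
Margin of error = z* · SE = 1.960 × 2.0822 = 4.0811.
x̄₁ − x̄₂ = 145.3 − 144.6 = 0.7000.
CI: 0.7000 ± 4.0811 = (-3.38, 4.78).

(-3.38, 4.78)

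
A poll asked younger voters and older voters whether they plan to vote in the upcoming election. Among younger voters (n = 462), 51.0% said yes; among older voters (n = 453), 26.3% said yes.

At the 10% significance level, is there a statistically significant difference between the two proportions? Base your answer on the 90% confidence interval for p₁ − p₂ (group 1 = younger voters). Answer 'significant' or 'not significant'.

significant

Each SE is √(p̂(1−p̂)/n): √(0.5100·0.4900/462) = 0.02326 and √(0.2630·0.7370/453) = 0.02069.
SE(p̂₁ − p̂₂) = √(SE₁² + SE₂²) = √(0.0005410276 + 0.0004280761) = 0.03113, since the two samples are independent.
At 90% confidence z* = 1.645; margin = 1.645 × 0.03113 = 0.05121.
The difference is 0.5100 − 0.2630 = 0.2470, so the interval is 0.2470 ± 0.05121 = (0.19579, 0.29821).
The interval (0.19579, 0.29821) does not contain 0, so the difference is significant.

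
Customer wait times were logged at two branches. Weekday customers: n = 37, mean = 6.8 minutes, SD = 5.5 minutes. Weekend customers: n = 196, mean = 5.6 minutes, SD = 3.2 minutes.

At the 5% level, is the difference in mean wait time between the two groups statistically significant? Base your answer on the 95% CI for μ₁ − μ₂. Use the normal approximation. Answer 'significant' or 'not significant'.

Per-group SEs: s₁/√n₁ = 5.5/√37 = 0.9042, s₂/√n₂ = 3.2/√196 = 0.2286.
Unpooled SE of the difference: √(0.81757764 + 0.05225796) = 0.9326.
Margin of error = z* · SE = 1.960 × 0.9326 = 1.8279.
x̄₁ − x̄₂ = 6.8 − 5.6 = 1.2000.
CI: 1.2000 ± 1.8279 = (-0.6279, 3.0279).
The interval (-0.6279, 3.0279) contains 0, so the difference is not significant.

not significant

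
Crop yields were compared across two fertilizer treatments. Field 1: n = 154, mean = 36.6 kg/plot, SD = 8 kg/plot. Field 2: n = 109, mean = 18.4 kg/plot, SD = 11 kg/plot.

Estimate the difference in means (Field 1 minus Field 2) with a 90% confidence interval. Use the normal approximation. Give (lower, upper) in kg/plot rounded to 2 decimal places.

Per-group SEs: s₁/√n₁ = 8/√154 = 0.6447, s₂/√n₂ = 11/√109 = 1.0536.
Unpooled SE of the difference: √(0.41563809 + 1.11007296) = 1.2352.
Margin of error = z* · SE = 1.645 × 1.2352 = 2.0319.
x̄₁ − x̄₂ = 36.6 − 18.4 = 18.2000.
CI: 18.2000 ± 2.0319 = (16.17, 20.23).

(16.17, 20.23)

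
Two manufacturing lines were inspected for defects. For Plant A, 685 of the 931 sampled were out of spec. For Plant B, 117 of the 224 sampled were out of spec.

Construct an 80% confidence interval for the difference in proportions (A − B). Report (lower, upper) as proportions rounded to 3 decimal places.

(0.167, 0.260)

Sample proportions: 685/931 = 0.7358, 117/224 = 0.5223.
Each SE is √(p̂(1−p̂)/n): √(0.7358·0.2642/931) = 0.01445 and √(0.5223·0.4777/224) = 0.03337.
SE(p̂₁ − p̂₂) = √(SE₁² + SE₂²) = √(0.0002088025 + 0.0011135569) = 0.03636, since the two samples are independent.
At 80% confidence z* = 1.282; margin = 1.282 × 0.03636 = 0.04661.
The difference is 0.7358 − 0.5223 = 0.2135, so the interval is 0.2135 ± 0.04661 = (0.167, 0.260).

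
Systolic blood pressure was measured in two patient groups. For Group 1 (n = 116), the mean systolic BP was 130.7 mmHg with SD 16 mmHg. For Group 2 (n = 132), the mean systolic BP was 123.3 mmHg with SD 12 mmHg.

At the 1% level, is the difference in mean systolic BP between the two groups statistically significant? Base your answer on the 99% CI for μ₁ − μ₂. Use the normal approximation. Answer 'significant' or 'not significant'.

significant

Standard errors of each mean: 16/√116 = 1.4856 and 12/√132 = 1.0445.
SE(x̄₁ − x̄₂) = √(1.4856² + 1.0445²) = 1.8160 for independent samples with unequal variances.
With z* = 2.576, the margin is 2.576 × 1.8160 = 4.6780.
x̄₁ − x̄₂ = 130.7 − 123.3 = 7.4000; the interval is 7.4000 ± 4.6780 = (2.7220, 12.0780).
The interval (2.7220, 12.0780) does not contain 0, so the difference is significant.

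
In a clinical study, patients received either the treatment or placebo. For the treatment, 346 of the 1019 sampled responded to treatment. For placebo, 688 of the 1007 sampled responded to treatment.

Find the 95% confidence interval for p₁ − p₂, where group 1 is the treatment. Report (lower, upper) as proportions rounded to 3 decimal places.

(-0.385, -0.303)

p̂₁ = 346/1019 = 0.3395 and p̂₂ = 688/1007 = 0.6832.
SE₁ = √(p̂₁(1−p̂₁)/n₁) = √(0.3395·0.6605/1019) = 0.01483; SE₂ = √(0.6832·0.3168/1007) = 0.01466.
Independent samples: SE of the difference = √(SE₁² + SE₂²) = √(0.0002199289 + 0.0002149156) = 0.02085.
z* for 95% confidence is 1.960, so the margin of error is 1.960 × 0.02085 = 0.04087.
Point estimate p̂₁ − p̂₂ = 0.3395 − 0.6832 = -0.3437.
-0.3437 ± 0.04087 → (-0.385, -0.303).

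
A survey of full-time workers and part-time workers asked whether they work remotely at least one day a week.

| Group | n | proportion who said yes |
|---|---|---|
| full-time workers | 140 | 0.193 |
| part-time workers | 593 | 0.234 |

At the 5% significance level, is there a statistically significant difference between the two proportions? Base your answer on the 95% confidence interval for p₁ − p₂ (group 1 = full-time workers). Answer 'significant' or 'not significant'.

not significant

SE₁ = √(p̂₁(1−p̂₁)/n₁) = √(0.1930·0.8070/140) = 0.03335; SE₂ = √(0.2340·0.7660/593) = 0.01739.
Independent samples: SE of the difference = √(SE₁² + SE₂²) = √(0.0011122225 + 0.0003024121) = 0.03761.
z* for 95% confidence is 1.960, so the margin of error is 1.960 × 0.03761 = 0.07372.
Point estimate p̂₁ − p̂₂ = 0.1930 − 0.2340 = -0.0410.
-0.0410 ± 0.07372 → (-0.11472, 0.03272).
The interval (-0.11472, 0.03272) contains 0, so the difference is not significant.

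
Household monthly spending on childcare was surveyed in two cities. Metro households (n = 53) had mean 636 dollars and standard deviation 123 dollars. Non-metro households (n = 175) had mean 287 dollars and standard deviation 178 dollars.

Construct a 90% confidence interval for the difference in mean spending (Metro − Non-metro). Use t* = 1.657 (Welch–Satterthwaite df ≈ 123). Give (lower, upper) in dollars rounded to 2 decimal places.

(313.21, 384.79)

Standard errors of each mean: 123/√53 = 16.8953 and 178/√175 = 13.4555.
SE(x̄₁ − x̄₂) = √(16.8953² + 13.4555²) = 21.5986 for independent samples with unequal variances.
With t* = 1.657, the margin is 1.657 × 21.5986 = 35.7889.
x̄₁ − x̄₂ = 636 − 287 = 349.0000; the interval is 349.0000 ± 35.7889 = (313.21, 384.79).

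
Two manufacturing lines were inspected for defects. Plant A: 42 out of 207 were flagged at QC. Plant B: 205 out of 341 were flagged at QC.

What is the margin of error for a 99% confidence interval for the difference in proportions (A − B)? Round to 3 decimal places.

0.099

First, p̂₁ = 42/207 = 0.2029; p̂₂ = 205/341 = 0.6012.
The two standard errors are √(0.2029×0.7971/207) = 0.02795 and √(0.6012×0.3988/341) = 0.02652.
Because the samples are independent, SE_diff = √(0.02795² + 0.02652²) = 0.03853.
Using z* = 2.576 for 99%, ME = 2.576 × 0.03853 = 0.09925.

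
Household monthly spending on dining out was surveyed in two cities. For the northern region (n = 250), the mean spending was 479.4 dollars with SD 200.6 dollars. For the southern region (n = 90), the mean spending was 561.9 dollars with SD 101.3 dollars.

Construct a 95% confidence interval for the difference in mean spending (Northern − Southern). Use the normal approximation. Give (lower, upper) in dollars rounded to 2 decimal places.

Standard errors of each mean: 200.6/√250 = 12.6871 and 101.3/√90 = 10.6780.
SE(x̄₁ − x̄₂) = √(12.6871² + 10.6780²) = 16.5826 for independent samples with unequal variances.
With z* = 1.960, the margin is 1.960 × 16.5826 = 32.5019.
x̄₁ − x̄₂ = 479.4 − 561.9 = -82.5000; the interval is -82.5000 ± 32.5019 = (-115.00, -50.00).

(-115.00, -50.00)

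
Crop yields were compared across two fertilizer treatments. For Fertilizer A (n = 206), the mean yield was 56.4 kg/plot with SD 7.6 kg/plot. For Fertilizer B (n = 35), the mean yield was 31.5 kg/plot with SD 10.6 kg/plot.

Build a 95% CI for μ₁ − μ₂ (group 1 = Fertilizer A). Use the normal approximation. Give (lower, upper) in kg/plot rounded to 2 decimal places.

SE₁ = s₁/√n₁ = 7.6/√206 = 0.5295; SE₂ = 10.6/√35 = 1.7917.
Independent samples, unequal variances: SE_diff = √(SE₁² + SE₂²) = √(0.28037025 + 3.21018889) = 1.8683.
z* = 1.960, so margin of error = 1.960 × 1.8683 = 3.6619.
Difference in means = 56.4 − 31.5 = 24.9000.
24.9000 ± 3.6619 → (21.24, 28.56).

(21.24, 28.56)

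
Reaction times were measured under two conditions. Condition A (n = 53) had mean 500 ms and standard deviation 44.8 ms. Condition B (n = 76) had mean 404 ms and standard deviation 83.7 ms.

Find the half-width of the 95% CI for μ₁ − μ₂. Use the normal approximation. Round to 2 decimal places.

Per-group SEs: s₁/√n₁ = 44.8/√53 = 6.1538, s₂/√n₂ = 83.7/√76 = 9.6010.
Unpooled SE of the difference: √(37.86925444 + 92.179201) = 11.4039.
Margin of error = z* · SE = 1.960 × 11.4039 = 22.3516.

22.35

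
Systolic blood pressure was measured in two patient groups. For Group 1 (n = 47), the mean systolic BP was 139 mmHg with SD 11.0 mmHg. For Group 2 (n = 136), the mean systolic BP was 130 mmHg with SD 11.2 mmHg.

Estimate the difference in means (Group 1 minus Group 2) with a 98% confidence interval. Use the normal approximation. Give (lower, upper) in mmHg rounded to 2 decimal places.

(4.65, 13.35)

Standard errors of each mean: 11.0/√47 = 1.6045 and 11.2/√136 = 0.9604.
SE(x̄₁ − x̄₂) = √(1.6045² + 0.9604²) = 1.8700 for independent samples with unequal variances.
With z* = 2.326, the margin is 2.326 × 1.8700 = 4.3496.
x̄₁ − x̄₂ = 139 − 130 = 9.0000; the interval is 9.0000 ± 4.3496 = (4.65, 13.35).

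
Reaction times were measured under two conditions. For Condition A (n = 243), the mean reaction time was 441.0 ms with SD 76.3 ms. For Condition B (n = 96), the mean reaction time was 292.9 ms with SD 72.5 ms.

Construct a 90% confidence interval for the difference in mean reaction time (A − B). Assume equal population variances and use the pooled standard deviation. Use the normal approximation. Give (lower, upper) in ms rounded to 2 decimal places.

Pooled variance s_p² = [242·76.3² + 95·72.5²] / (243+96−2) = 5662.2930, so s_p = 75.2482.
SE_diff = s_p·√(1/n₁ + 1/n₂) = 75.2482·√(1/243 + 1/96) = 9.0710.
z* = 1.645; margin = 1.645 × 9.0710 = 14.9218.
Difference = 441.0 − 292.9 = 148.1000.
148.1000 ± 14.9218 → (133.18, 163.02).

(133.18, 163.02)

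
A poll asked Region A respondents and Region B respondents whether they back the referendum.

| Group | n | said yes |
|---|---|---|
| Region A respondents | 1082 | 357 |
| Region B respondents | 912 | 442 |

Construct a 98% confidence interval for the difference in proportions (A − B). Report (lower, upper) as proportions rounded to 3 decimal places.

Sample proportions: 357/1082 = 0.3299, 442/912 = 0.4846.
Each SE is √(p̂(1−p̂)/n): √(0.3299·0.6701/1082) = 0.01429 and √(0.4846·0.5154/912) = 0.01655.
SE(p̂₁ − p̂₂) = √(SE₁² + SE₂²) = √(0.0002042041 + 0.0002739025) = 0.02187, since the two samples are independent.
At 98% confidence z* = 2.326; margin = 2.326 × 0.02187 = 0.05087.
The difference is 0.3299 − 0.4846 = -0.1547, so the interval is -0.1547 ± 0.05087 = (-0.206, -0.104).

(-0.206, -0.104)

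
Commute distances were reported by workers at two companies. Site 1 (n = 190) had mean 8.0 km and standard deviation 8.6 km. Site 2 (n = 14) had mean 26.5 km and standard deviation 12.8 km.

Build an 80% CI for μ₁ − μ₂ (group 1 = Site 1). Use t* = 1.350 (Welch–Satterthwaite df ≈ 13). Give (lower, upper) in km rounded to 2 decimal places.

SE₁ = s₁/√n₁ = 8.6/√190 = 0.6239; SE₂ = 12.8/√14 = 3.4209.
Independent samples, unequal variances: SE_diff = √(SE₁² + SE₂²) = √(0.38925121 + 11.70255681) = 3.4773.
t* = 1.350, so margin of error = 1.350 × 3.4773 = 4.6944.
Difference in means = 8.0 − 26.5 = -18.5000.
-18.5000 ± 4.6944 → (-23.19, -13.81).

(-23.19, -13.81)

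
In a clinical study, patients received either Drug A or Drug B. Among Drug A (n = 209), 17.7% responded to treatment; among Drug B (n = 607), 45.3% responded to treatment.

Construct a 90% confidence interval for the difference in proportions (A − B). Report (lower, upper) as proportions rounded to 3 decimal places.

SE₁ = √(p̂₁(1−p̂₁)/n₁) = √(0.1770·0.8230/209) = 0.02640; SE₂ = √(0.4530·0.5470/607) = 0.02020.
Independent samples: SE of the difference = √(SE₁² + SE₂²) = √(0.00069696 + 0.00040804) = 0.03324.
z* for 90% confidence is 1.645, so the margin of error is 1.645 × 0.03324 = 0.05468.
Point estimate p̂₁ − p̂₂ = 0.1770 − 0.4530 = -0.2760.
-0.2760 ± 0.05468 → (-0.331, -0.221).

(-0.331, -0.221)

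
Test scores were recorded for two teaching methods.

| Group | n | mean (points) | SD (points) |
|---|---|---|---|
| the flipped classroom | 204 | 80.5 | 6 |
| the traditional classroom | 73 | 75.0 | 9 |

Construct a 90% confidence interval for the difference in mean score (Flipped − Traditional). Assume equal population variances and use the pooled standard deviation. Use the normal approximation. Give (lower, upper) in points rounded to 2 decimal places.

s_p = √[((n₁−1)s₁² + (n₂−1)s₂²)/(n₁+n₂−2)] = √[(203·6² + 72·9²)/275] = 6.9124.
SE = 6.9124·√(1/204 + 1/73) = 0.9427.
With z* = 1.645, margin = 1.645 × 0.9427 = 1.5507.
x̄₁ − x̄₂ = 80.5 − 75.0 = 5.5000; interval 5.5000 ± 1.5507 = (3.95, 7.05).

(3.95, 7.05)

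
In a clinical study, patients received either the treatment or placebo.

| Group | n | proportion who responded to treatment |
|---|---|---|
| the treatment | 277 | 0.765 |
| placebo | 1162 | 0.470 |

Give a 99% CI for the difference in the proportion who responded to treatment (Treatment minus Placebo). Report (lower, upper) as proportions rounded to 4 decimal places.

Each SE is √(p̂(1−p̂)/n): √(0.7650·0.2350/277) = 0.02548 and √(0.4700·0.5300/1162) = 0.01464.
SE(p̂₁ − p̂₂) = √(SE₁² + SE₂²) = √(0.0006492304 + 0.0002143296) = 0.02939, since the two samples are independent.
At 99% confidence z* = 2.576; margin = 2.576 × 0.02939 = 0.07571.
The difference is 0.7650 − 0.4700 = 0.2950, so the interval is 0.2950 ± 0.07571 = (0.2193, 0.3707).

(0.2193, 0.3707)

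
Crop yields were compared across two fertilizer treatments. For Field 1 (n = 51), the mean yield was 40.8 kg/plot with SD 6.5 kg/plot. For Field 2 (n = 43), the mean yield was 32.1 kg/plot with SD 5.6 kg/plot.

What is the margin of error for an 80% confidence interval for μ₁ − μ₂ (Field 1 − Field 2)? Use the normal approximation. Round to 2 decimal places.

Per-group SEs: s₁/√n₁ = 6.5/√51 = 0.9102, s₂/√n₂ = 5.6/√43 = 0.8540.
Unpooled SE of the difference: √(0.82846404 + 0.729316) = 1.2481.
Margin of error = z* · SE = 1.282 × 1.2481 = 1.6001.

1.60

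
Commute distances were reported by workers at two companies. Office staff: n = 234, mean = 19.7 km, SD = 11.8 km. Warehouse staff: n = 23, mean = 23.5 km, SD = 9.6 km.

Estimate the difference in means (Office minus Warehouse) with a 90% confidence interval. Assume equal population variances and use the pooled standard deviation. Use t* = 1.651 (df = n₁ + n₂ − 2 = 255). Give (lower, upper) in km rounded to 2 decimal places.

(-7.99, 0.39)

Pooled variance s_p² = [233·11.8² + 22·9.6²] / (234+23−2) = 135.1782, so s_p = 11.6266.
SE_diff = s_p·√(1/n₁ + 1/n₂) = 11.6266·√(1/234 + 1/23) = 2.5407.
t* = 1.651; margin = 1.651 × 2.5407 = 4.1947.
Difference = 19.7 − 23.5 = -3.8000.
-3.8000 ± 4.1947 → (-7.99, 0.39).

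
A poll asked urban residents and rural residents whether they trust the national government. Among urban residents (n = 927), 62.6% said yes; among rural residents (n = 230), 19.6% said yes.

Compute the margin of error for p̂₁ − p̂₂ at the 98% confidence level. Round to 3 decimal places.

The two standard errors are √(0.6260×0.3740/927) = 0.01589 and √(0.1960×0.8040/230) = 0.02618.
Because the samples are independent, SE_diff = √(0.01589² + 0.02618²) = 0.03062.
Using z* = 2.326 for 98%, ME = 2.326 × 0.03062 = 0.07122.

0.071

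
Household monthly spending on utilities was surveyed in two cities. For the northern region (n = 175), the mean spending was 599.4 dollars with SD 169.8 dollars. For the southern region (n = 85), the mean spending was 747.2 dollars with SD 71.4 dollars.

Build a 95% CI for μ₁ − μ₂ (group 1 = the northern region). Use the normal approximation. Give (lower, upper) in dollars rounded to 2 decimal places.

(-177.18, -118.42)

Standard errors of each mean: 169.8/√175 = 12.8357 and 71.4/√85 = 7.7444.
SE(x̄₁ − x̄₂) = √(12.8357² + 7.7444²) = 14.9910 for independent samples with unequal variances.
With z* = 1.960, the margin is 1.960 × 14.9910 = 29.3824.
x̄₁ − x̄₂ = 599.4 − 747.2 = -147.8000; the interval is -147.8000 ± 29.3824 = (-177.18, -118.42).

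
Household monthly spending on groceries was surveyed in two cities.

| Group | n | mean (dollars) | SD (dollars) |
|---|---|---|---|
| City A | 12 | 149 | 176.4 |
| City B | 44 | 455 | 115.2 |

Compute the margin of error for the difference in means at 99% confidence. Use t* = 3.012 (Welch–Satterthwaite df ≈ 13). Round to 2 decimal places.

Standard errors of each mean: 176.4/√12 = 50.9223 and 115.2/√44 = 17.3671.
SE(x̄₁ − x̄₂) = √(50.9223² + 17.3671²) = 53.8024 for independent samples with unequal variances.
With t* = 3.012, the margin is 3.012 × 53.8024 = 162.0528.

162.05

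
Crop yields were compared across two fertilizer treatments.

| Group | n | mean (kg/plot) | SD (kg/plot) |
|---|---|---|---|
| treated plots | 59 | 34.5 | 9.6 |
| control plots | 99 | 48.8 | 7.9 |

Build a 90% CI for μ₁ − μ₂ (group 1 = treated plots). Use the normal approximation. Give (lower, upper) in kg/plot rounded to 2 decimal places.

Standard errors of each mean: 9.6/√59 = 1.2498 and 7.9/√99 = 0.7940.
SE(x̄₁ − x̄₂) = √(1.2498² + 0.7940²) = 1.4807 for independent samples with unequal variances.
With z* = 1.645, the margin is 1.645 × 1.4807 = 2.4358.
x̄₁ − x̄₂ = 34.5 − 48.8 = -14.3000; the interval is -14.3000 ± 2.4358 = (-16.74, -11.86).

(-16.74, -11.86)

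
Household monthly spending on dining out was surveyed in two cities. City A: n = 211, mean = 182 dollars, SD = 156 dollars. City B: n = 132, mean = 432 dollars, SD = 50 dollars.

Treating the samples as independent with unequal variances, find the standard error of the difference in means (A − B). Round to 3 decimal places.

SE₁ = s₁/√n₁ = 156/√211 = 10.7395; SE₂ = 50/√132 = 4.3519.
Independent samples, unequal variances: SE_diff = √(SE₁² + SE₂²) = √(115.33686025 + 18.93903361) = 11.5877.

11.588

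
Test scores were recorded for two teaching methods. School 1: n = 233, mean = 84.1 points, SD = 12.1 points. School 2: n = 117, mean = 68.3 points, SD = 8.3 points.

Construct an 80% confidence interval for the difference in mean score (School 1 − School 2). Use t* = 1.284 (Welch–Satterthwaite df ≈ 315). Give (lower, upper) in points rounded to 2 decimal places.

(14.38, 17.22)

Standard errors of each mean: 12.1/√233 = 0.7927 and 8.3/√117 = 0.7673.
SE(x̄₁ − x̄₂) = √(0.7927² + 0.7673²) = 1.1032 for independent samples with unequal variances.
With t* = 1.284, the margin is 1.284 × 1.1032 = 1.4165.
x̄₁ − x̄₂ = 84.1 − 68.3 = 15.8000; the interval is 15.8000 ± 1.4165 = (14.38, 17.22).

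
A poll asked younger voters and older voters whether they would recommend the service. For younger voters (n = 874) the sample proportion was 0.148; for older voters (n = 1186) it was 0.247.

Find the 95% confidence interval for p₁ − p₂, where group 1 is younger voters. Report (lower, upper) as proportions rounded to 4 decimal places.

(-0.1330, -0.0650)

SE₁ = √(p̂₁(1−p̂₁)/n₁) = √(0.1480·0.8520/874) = 0.01201; SE₂ = √(0.2470·0.7530/1186) = 0.01252.
Independent samples: SE of the difference = √(SE₁² + SE₂²) = √(0.0001442401 + 0.0001567504) = 0.01735.
z* for 95% confidence is 1.960, so the margin of error is 1.960 × 0.01735 = 0.03401.
Point estimate p̂₁ − p̂₂ = 0.1480 − 0.2470 = -0.0990.
-0.0990 ± 0.03401 → (-0.1330, -0.0650).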